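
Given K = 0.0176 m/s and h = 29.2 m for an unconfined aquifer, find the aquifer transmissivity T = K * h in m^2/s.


Transmissivity is defined as T = K * h.
T = 0.0176 * 29.2
  = 0.5139 m^2/s.

0.5139


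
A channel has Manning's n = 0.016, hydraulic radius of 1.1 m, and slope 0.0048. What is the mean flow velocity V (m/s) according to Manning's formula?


Manning's equation gives V = (1/n) * R^(2/3) * S^(1/2).
First, compute R^(2/3) = 1.1^(2/3) = 1.0656.
Next, S^(1/2) = 0.0048^(1/2) = 0.069282.
Then 1/n = 1/0.016 = 62.5.
V = 62.5 * 1.0656 * 0.069282 = 4.6142 m/s.

4.6142


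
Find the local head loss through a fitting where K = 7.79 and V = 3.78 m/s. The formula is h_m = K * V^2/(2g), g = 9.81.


Minor loss formula: h_m = K * V^2/(2g).
V^2 = 3.78^2 = 14.2884.
V^2/(2g) = 14.2884 / 19.62 = 0.7283 m.
h_m = 7.79 * 0.7283 = 5.6731 m.

5.6731


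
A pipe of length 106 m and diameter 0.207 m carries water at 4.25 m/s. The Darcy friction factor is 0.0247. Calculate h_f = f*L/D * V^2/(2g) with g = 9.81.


Darcy-Weisbach equation: h_f = f * (L/D) * V^2/(2g).
f * L/D = 0.0247 * 106/0.207 = 12.6483.
V^2/(2g) = 4.25^2 / (2*9.81) = 18.0625 / 19.62 = 0.9206 m.
h_f = 12.6483 * 0.9206 = 11.644 m.

11.644


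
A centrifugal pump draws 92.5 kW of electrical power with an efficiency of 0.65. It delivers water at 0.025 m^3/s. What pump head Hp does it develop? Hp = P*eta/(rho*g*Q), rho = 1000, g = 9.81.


Pump head formula: Hp = P * eta / (rho * g * Q).
Numerator: P * eta = 92.5 * 1000 * 0.65 = 60125.0 W.
Denominator: rho * g * Q = 1000 * 9.81 * 0.025 = 245.25.
Hp = 60125.0 / 245.25 = 245.16 m.

245.16


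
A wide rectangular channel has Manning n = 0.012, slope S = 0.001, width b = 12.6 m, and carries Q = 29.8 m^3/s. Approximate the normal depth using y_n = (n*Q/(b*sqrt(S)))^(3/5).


We use the wide-channel approximation y_n = (n*Q/(b*sqrt(S)))^(3/5).
sqrt(S) = sqrt(0.001) = 0.031623.
Numerator: n*Q = 0.012 * 29.8 = 0.3576.
Denominator: b*sqrt(S) = 12.6 * 0.031623 = 0.39845.
arg = 0.8975.
y_n = 0.8975^(3/5) = 0.9372 m.

0.9372


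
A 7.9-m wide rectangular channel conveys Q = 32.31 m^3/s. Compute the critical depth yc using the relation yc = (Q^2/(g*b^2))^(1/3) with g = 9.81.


Using yc = (Q^2 / (g * b^2))^(1/3):
Q^2 = 32.31^2 = 1043.94.
g * b^2 = 9.81 * 7.9^2 = 9.81 * 62.41 = 612.24.
Q^2 / (g*b^2) = 1043.94 / 612.24 = 1.7051.
yc = 1.7051^(1/3) = 1.1947 m.

1.1947


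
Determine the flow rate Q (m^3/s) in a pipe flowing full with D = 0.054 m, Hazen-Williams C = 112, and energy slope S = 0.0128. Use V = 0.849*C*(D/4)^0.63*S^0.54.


For a full circular pipe, R = D/4 = 0.054/4 = 0.0135 m.
V = 0.849 * 112 * 0.0135^0.63 * 0.0128^0.54
  = 0.849 * 112 * 0.066391 * 0.095037
  = 0.6 m/s.
Pipe area A = pi*D^2/4 = pi*0.054^2/4 = 0.0023 m^2.
Q = A * V = 0.0023 * 0.6 = 0.0014 m^3/s.

0.0014


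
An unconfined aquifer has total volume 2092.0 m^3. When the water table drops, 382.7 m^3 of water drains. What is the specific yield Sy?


Specific yield Sy = Volume drained / Total volume.
Sy = 382.7 / 2092.0
   = 0.1829.

0.1829


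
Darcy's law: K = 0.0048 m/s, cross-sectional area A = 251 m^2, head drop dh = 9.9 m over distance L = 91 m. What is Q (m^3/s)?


Darcy's law: Q = K * A * i, where i = dh/L.
Hydraulic gradient i = 9.9 / 91 = 0.108791.
Q = 0.0048 * 251 * 0.108791
  = 0.1311 m^3/s.

0.1311


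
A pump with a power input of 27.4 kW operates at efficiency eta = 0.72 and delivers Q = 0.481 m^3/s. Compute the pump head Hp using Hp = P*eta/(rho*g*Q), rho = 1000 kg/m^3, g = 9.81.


Pump head formula: Hp = P * eta / (rho * g * Q).
Numerator: P * eta = 27.4 * 1000 * 0.72 = 19728.0 W.
Denominator: rho * g * Q = 1000 * 9.81 * 0.481 = 4718.61.
Hp = 19728.0 / 4718.61 = 4.18 m.

4.18


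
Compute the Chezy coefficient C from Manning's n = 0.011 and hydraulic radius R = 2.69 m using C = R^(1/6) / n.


The Chezy coefficient relates to Manning's n through C = R^(1/6) / n.
R^(1/6) = 2.69^(1/6) = 1.179303.
C = 1.179303 / 0.011 = 107.21 m^(1/2)/s.

107.21


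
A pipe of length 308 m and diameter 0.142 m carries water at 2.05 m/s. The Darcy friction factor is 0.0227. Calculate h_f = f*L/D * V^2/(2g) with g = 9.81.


Darcy-Weisbach equation: h_f = f * (L/D) * V^2/(2g).
f * L/D = 0.0227 * 308/0.142 = 49.2366.
V^2/(2g) = 2.05^2 / (2*9.81) = 4.2025 / 19.62 = 0.2142 m.
h_f = 49.2366 * 0.2142 = 10.546 m.

10.546


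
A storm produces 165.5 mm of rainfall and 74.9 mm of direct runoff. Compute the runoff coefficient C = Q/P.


The runoff coefficient C = runoff depth / rainfall depth.
C = 74.9 / 165.5
  = 0.4526.

0.4526


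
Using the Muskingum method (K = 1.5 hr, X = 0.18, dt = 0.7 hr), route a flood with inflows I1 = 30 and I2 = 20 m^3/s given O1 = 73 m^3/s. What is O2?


Muskingum coefficients:
denom = 2*K*(1-X) + dt = 2*1.5*(1-0.18) + 0.7 = 3.16.
C0 = (dt - 2*K*X)/denom = (0.7 - 2*1.5*0.18)/3.16 = 0.0506.
C1 = (dt + 2*K*X)/denom = (0.7 + 2*1.5*0.18)/3.16 = 0.3924.
C2 = (2*K*(1-X) - dt)/denom = 0.557.
O2 = C0*I2 + C1*I1 + C2*O1
   = 0.0506*20 + 0.3924*30 + 0.557*73
   = 53.44 m^3/s.

53.44


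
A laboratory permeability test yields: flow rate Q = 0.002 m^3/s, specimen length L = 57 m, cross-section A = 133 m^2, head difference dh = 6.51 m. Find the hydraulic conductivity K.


From K = Q*L / (A*dh):
Numerator: Q*L = 0.002 * 57 = 0.114.
Denominator: A*dh = 133 * 6.51 = 865.83.
K = 0.114 / 865.83 = 0.000132 m/s.

0.000132


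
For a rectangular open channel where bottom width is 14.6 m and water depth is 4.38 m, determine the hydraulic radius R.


For a rectangular section:
Flow area A = b * y = 14.6 * 4.38 = 63.95 m^2.
Wetted perimeter P = b + 2y = 14.6 + 2*4.38 = 23.36 m.
Hydraulic radius R = A/P = 63.95 / 23.36 = 2.7375 m.

2.7375


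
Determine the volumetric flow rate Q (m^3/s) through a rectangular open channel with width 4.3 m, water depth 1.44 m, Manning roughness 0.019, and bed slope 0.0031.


For a rectangular channel, the cross-sectional area A = b * y = 4.3 * 1.44 = 6.19 m^2.
The wetted perimeter P = b + 2y = 4.3 + 2*1.44 = 7.18 m.
Hydraulic radius R = A/P = 6.19/7.18 = 0.8624 m.
Velocity V = (1/n)*R^(2/3)*S^(1/2) = (1/0.019)*0.8624^(2/3)*0.0031^(1/2) = 2.655 m/s.
Discharge Q = A * V = 6.19 * 2.655 = 16.44 m^3/s.

16.44


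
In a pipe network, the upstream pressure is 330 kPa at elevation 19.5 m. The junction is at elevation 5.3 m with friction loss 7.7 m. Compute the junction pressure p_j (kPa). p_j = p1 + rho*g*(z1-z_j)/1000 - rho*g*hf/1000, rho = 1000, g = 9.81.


Junction pressure: p_j = p1 + rho*g*(z1 - z_j)/1000 - rho*g*hf/1000.
Elevation term = 1000*9.81*(19.5 - 5.3)/1000 = 139.302 kPa.
Friction term = 1000*9.81*7.7/1000 = 75.537 kPa.
p_j = 330 + 139.302 - 75.537 = 393.76 kPa.

393.76


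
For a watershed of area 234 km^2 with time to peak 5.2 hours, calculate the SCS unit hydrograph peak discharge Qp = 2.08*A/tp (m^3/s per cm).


SCS formula: Qp = 2.08 * A / tp.
Qp = 2.08 * 234 / 5.2
   = 486.72 / 5.2
   = 93.6 m^3/s per cm.

93.6


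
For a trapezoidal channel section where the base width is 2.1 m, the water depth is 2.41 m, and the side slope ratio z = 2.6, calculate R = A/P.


For a trapezoidal section with side slope z:
A = (b + z*y)*y = (2.1 + 2.6*2.41)*2.41 = 20.162 m^2.
P = b + 2*y*sqrt(1 + z^2) = 2.1 + 2*2.41*sqrt(1 + 2.6^2) = 15.527 m.
R = A/P = 20.162 / 15.527 = 1.2985 m.

1.2985


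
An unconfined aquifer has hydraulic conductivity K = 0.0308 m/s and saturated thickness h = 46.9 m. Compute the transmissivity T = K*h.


Transmissivity is defined as T = K * h.
T = 0.0308 * 46.9
  = 1.4445 m^2/s.

1.4445


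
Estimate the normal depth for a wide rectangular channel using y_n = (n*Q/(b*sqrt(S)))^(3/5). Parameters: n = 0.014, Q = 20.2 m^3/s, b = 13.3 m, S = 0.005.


We use the wide-channel approximation y_n = (n*Q/(b*sqrt(S)))^(3/5).
sqrt(S) = sqrt(0.005) = 0.070711.
Numerator: n*Q = 0.014 * 20.2 = 0.2828.
Denominator: b*sqrt(S) = 13.3 * 0.070711 = 0.940456.
arg = 0.3007.
y_n = 0.3007^(3/5) = 0.4863 m.

0.4863


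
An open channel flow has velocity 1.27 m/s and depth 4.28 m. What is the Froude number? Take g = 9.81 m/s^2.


The Froude number is defined as Fr = V / sqrt(g*y).
g*y = 9.81 * 4.28 = 41.9868.
sqrt(g*y) = sqrt(41.9868) = 6.4797.
Fr = 1.27 / 6.4797 = 0.196.

0.196


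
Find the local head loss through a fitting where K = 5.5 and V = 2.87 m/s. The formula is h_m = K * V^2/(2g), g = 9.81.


Minor loss formula: h_m = K * V^2/(2g).
V^2 = 2.87^2 = 8.2369.
V^2/(2g) = 8.2369 / 19.62 = 0.4198 m.
h_m = 5.5 * 0.4198 = 2.309 m.

2.309


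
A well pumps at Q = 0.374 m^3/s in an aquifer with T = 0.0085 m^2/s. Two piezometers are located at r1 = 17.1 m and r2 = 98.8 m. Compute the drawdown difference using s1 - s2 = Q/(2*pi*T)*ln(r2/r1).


Thiem equation: s1 - s2 = Q/(2*pi*T) * ln(r2/r1).
ln(r2/r1) = ln(98.8/17.1) = 1.754.
Q/(2*pi*T) = 0.374 / (2*pi*0.0085) = 0.374 / 0.0534 = 7.0028.
s1 - s2 = 7.0028 * 1.754 = 12.2831 m.

12.2831


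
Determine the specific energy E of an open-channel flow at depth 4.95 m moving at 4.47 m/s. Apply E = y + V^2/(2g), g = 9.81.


Specific energy E = y + V^2/(2g).
Velocity head = V^2/(2g) = 4.47^2 / (2*9.81) = 19.9809 / 19.62 = 1.0184 m.
E = 4.95 + 1.0184 = 5.9684 m.

5.9684


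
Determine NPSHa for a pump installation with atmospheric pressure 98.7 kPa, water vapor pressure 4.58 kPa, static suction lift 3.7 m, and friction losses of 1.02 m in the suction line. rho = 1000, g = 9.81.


NPSHa = p_atm/(rho*g) - z_s - hf_s - p_vap/(rho*g).
p_atm/(rho*g) = 98.7*1000 / (1000*9.81) = 10.061 m.
p_vap/(rho*g) = 4.58*1000 / (1000*9.81) = 0.467 m.
NPSHa = 10.061 - 3.7 - 1.02 - 0.467
      = 4.87 m.

4.87


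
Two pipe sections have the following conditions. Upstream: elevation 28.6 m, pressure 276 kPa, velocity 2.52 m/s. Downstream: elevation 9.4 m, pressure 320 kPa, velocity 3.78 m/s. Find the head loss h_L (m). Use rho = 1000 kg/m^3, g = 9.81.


Total head at each section: H = z + p/(rho*g) + V^2/(2g).
H1 = 28.6 + 276*1000/(1000*9.81) + 2.52^2/(2*9.81)
   = 28.6 + 28.135 + 0.3237
   = 57.058 m.
H2 = 9.4 + 320*1000/(1000*9.81) + 3.78^2/(2*9.81)
   = 9.4 + 32.62 + 0.7283
   = 42.748 m.
h_L = H1 - H2 = 57.058 - 42.748 = 14.31 m.

14.31


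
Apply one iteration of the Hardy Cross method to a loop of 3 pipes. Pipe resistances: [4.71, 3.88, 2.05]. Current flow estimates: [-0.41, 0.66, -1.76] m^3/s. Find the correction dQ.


Numerator terms (r*Q*|Q|): 4.71*-0.41*|-0.41| = -0.7918; 3.88*0.66*|0.66| = 1.6901; 2.05*-1.76*|-1.76| = -6.3501.
Sum of numerator = -5.4517.
Denominator terms (r*|Q|): 4.71*|-0.41| = 1.9311; 3.88*|0.66| = 2.5608; 2.05*|-1.76| = 3.608.
2 * sum of denominator = 2 * 8.0999 = 16.1998.
dQ = --5.4517 / 16.1998 = 0.3365 m^3/s.

0.3365


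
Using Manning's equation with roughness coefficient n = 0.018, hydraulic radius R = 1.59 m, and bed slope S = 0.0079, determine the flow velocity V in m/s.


Manning's equation gives V = (1/n) * R^(2/3) * S^(1/2).
First, compute R^(2/3) = 1.59^(2/3) = 1.3623.
Next, S^(1/2) = 0.0079^(1/2) = 0.088882.
Then 1/n = 1/0.018 = 55.56.
V = 55.56 * 1.3623 * 0.088882 = 6.7268 m/s.

6.7268


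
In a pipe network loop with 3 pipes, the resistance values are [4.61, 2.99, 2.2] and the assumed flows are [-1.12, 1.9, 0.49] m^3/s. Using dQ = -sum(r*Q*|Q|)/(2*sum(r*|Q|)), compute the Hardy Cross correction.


Numerator terms (r*Q*|Q|): 4.61*-1.12*|-1.12| = -5.7828; 2.99*1.9*|1.9| = 10.7939; 2.2*0.49*|0.49| = 0.5282.
Sum of numerator = 5.5393.
Denominator terms (r*|Q|): 4.61*|-1.12| = 5.1632; 2.99*|1.9| = 5.681; 2.2*|0.49| = 1.078.
2 * sum of denominator = 2 * 11.9222 = 23.8444.
dQ = -5.5393 / 23.8444 = -0.2323 m^3/s.

-0.2323


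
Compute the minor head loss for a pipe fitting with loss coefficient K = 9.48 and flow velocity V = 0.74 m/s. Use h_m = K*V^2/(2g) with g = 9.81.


Minor loss formula: h_m = K * V^2/(2g).
V^2 = 0.74^2 = 0.5476.
V^2/(2g) = 0.5476 / 19.62 = 0.0279 m.
h_m = 9.48 * 0.0279 = 0.2646 m.

0.2646


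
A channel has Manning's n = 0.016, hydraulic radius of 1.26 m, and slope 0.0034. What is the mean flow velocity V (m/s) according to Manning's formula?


Manning's equation gives V = (1/n) * R^(2/3) * S^(1/2).
First, compute R^(2/3) = 1.26^(2/3) = 1.1666.
Next, S^(1/2) = 0.0034^(1/2) = 0.05831.
Then 1/n = 1/0.016 = 62.5.
V = 62.5 * 1.1666 * 0.05831 = 4.2514 m/s.

4.2514


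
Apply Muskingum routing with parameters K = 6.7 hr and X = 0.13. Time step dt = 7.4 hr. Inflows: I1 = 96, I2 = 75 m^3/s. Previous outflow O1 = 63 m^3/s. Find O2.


Muskingum coefficients:
denom = 2*K*(1-X) + dt = 2*6.7*(1-0.13) + 7.4 = 19.058.
C0 = (dt - 2*K*X)/denom = (7.4 - 2*6.7*0.13)/19.058 = 0.2969.
C1 = (dt + 2*K*X)/denom = (7.4 + 2*6.7*0.13)/19.058 = 0.4797.
C2 = (2*K*(1-X) - dt)/denom = 0.2234.
O2 = C0*I2 + C1*I1 + C2*O1
   = 0.2969*75 + 0.4797*96 + 0.2234*63
   = 82.39 m^3/s.

82.39


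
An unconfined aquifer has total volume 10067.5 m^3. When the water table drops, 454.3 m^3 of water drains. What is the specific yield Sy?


Specific yield Sy = Volume drained / Total volume.
Sy = 454.3 / 10067.5
   = 0.0451.

0.0451


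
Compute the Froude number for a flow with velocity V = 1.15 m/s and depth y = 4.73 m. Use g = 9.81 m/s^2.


The Froude number is defined as Fr = V / sqrt(g*y).
g*y = 9.81 * 4.73 = 46.4013.
sqrt(g*y) = sqrt(46.4013) = 6.8118.
Fr = 1.15 / 6.8118 = 0.1688.

0.1688


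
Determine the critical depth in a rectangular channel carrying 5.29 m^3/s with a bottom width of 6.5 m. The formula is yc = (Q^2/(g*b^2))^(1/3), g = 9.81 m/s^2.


Using yc = (Q^2 / (g * b^2))^(1/3):
Q^2 = 5.29^2 = 27.98.
g * b^2 = 9.81 * 6.5^2 = 9.81 * 42.25 = 414.47.
Q^2 / (g*b^2) = 27.98 / 414.47 = 0.0675.
yc = 0.0675^(1/3) = 0.4072 m.

0.4072


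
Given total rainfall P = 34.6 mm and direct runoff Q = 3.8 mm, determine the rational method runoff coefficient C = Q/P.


The runoff coefficient C = runoff depth / rainfall depth.
C = 3.8 / 34.6
  = 0.1098.

0.1098


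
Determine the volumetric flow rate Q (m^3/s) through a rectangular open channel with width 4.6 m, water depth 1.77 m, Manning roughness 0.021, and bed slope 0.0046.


For a rectangular channel, the cross-sectional area A = b * y = 4.6 * 1.77 = 8.14 m^2.
The wetted perimeter P = b + 2y = 4.6 + 2*1.77 = 8.14 m.
Hydraulic radius R = A/P = 8.14/8.14 = 1.0002 m.
Velocity V = (1/n)*R^(2/3)*S^(1/2) = (1/0.021)*1.0002^(2/3)*0.0046^(1/2) = 3.2302 m/s.
Discharge Q = A * V = 8.14 * 3.2302 = 26.3 m^3/s.

26.3


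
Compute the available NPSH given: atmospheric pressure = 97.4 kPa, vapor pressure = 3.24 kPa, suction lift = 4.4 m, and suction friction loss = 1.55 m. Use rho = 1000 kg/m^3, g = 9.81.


NPSHa = p_atm/(rho*g) - z_s - hf_s - p_vap/(rho*g).
p_atm/(rho*g) = 97.4*1000 / (1000*9.81) = 9.929 m.
p_vap/(rho*g) = 3.24*1000 / (1000*9.81) = 0.33 m.
NPSHa = 9.929 - 4.4 - 1.55 - 0.33
      = 3.65 m.

3.65


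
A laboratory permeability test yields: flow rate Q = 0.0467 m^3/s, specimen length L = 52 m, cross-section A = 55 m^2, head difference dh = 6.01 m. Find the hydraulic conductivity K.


From K = Q*L / (A*dh):
Numerator: Q*L = 0.0467 * 52 = 2.4284.
Denominator: A*dh = 55 * 6.01 = 330.55.
K = 2.4284 / 330.55 = 0.007347 m/s.

0.007347


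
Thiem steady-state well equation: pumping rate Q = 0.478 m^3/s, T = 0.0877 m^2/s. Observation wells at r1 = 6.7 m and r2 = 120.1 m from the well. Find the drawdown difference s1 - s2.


Thiem equation: s1 - s2 = Q/(2*pi*T) * ln(r2/r1).
ln(r2/r1) = ln(120.1/6.7) = 2.8862.
Q/(2*pi*T) = 0.478 / (2*pi*0.0877) = 0.478 / 0.551 = 0.8675.
s1 - s2 = 0.8675 * 2.8862 = 2.5037 m.

2.5037


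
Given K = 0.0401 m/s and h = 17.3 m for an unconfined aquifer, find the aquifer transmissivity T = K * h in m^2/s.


Transmissivity is defined as T = K * h.
T = 0.0401 * 17.3
  = 0.6937 m^2/s.

0.6937


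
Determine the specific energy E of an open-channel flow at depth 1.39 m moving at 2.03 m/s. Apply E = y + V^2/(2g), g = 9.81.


Specific energy E = y + V^2/(2g).
Velocity head = V^2/(2g) = 2.03^2 / (2*9.81) = 4.1209 / 19.62 = 0.21 m.
E = 1.39 + 0.21 = 1.6 m.

1.6


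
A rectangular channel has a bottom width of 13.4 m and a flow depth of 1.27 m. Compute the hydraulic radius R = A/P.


For a rectangular section:
Flow area A = b * y = 13.4 * 1.27 = 17.02 m^2.
Wetted perimeter P = b + 2y = 13.4 + 2*1.27 = 15.94 m.
Hydraulic radius R = A/P = 17.02 / 15.94 = 1.0676 m.

1.0676


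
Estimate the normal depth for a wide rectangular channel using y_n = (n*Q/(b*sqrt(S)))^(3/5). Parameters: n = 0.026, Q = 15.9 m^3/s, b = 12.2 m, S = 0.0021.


We use the wide-channel approximation y_n = (n*Q/(b*sqrt(S)))^(3/5).
sqrt(S) = sqrt(0.0021) = 0.045826.
Numerator: n*Q = 0.026 * 15.9 = 0.4134.
Denominator: b*sqrt(S) = 12.2 * 0.045826 = 0.559077.
arg = 0.7394.
y_n = 0.7394^(3/5) = 0.8343 m.

0.8343


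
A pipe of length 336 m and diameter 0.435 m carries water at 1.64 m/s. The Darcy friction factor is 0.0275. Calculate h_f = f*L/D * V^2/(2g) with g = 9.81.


Darcy-Weisbach equation: h_f = f * (L/D) * V^2/(2g).
f * L/D = 0.0275 * 336/0.435 = 21.2414.
V^2/(2g) = 1.64^2 / (2*9.81) = 2.6896 / 19.62 = 0.1371 m.
h_f = 21.2414 * 0.1371 = 2.912 m.

2.912


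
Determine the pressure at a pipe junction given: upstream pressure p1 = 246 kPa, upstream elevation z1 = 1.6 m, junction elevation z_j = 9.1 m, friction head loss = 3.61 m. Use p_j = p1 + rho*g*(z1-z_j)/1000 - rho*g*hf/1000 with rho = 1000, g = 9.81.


Junction pressure: p_j = p1 + rho*g*(z1 - z_j)/1000 - rho*g*hf/1000.
Elevation term = 1000*9.81*(1.6 - 9.1)/1000 = -73.575 kPa.
Friction term = 1000*9.81*3.61/1000 = 35.414 kPa.
p_j = 246 + -73.575 - 35.414 = 137.01 kPa.

137.01


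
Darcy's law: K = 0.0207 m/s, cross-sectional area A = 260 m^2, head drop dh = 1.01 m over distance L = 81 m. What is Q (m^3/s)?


Darcy's law: Q = K * A * i, where i = dh/L.
Hydraulic gradient i = 1.01 / 81 = 0.012469.
Q = 0.0207 * 260 * 0.012469
  = 0.0671 m^3/s.

0.0671


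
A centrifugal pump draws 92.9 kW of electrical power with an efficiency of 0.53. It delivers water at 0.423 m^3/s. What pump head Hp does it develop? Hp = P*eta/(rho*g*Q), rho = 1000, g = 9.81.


Pump head formula: Hp = P * eta / (rho * g * Q).
Numerator: P * eta = 92.9 * 1000 * 0.53 = 49237.0 W.
Denominator: rho * g * Q = 1000 * 9.81 * 0.423 = 4149.63.
Hp = 49237.0 / 4149.63 = 11.87 m.

11.87


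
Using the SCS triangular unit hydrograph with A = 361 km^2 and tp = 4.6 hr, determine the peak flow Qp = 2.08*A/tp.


SCS formula: Qp = 2.08 * A / tp.
Qp = 2.08 * 361 / 4.6
   = 750.88 / 4.6
   = 163.23 m^3/s per cm.

163.23


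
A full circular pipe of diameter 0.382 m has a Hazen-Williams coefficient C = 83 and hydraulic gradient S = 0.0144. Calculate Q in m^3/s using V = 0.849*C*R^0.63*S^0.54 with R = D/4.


For a full circular pipe, R = D/4 = 0.382/4 = 0.0955 m.
V = 0.849 * 83 * 0.0955^0.63 * 0.0144^0.54
  = 0.849 * 83 * 0.22772 * 0.101278
  = 1.6252 m/s.
Pipe area A = pi*D^2/4 = pi*0.382^2/4 = 0.1146 m^2.
Q = A * V = 0.1146 * 1.6252 = 0.1863 m^3/s.

0.1863


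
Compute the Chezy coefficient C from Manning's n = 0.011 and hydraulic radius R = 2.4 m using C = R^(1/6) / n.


The Chezy coefficient relates to Manning's n through C = R^(1/6) / n.
R^(1/6) = 2.4^(1/6) = 1.157094.
C = 1.157094 / 0.011 = 105.19 m^(1/2)/s.

105.19


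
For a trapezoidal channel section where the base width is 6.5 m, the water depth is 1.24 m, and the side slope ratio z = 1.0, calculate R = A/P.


For a trapezoidal section with side slope z:
A = (b + z*y)*y = (6.5 + 1.0*1.24)*1.24 = 9.598 m^2.
P = b + 2*y*sqrt(1 + z^2) = 6.5 + 2*1.24*sqrt(1 + 1.0^2) = 10.007 m.
R = A/P = 9.598 / 10.007 = 0.9591 m.

0.9591


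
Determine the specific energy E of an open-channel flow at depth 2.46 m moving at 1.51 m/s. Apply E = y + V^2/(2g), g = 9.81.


Specific energy E = y + V^2/(2g).
Velocity head = V^2/(2g) = 1.51^2 / (2*9.81) = 2.2801 / 19.62 = 0.1162 m.
E = 2.46 + 0.1162 = 2.5762 m.

2.5762


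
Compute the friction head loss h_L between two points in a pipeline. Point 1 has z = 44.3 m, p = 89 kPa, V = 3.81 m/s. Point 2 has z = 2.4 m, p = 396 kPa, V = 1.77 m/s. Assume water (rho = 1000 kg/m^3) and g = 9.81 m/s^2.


Total head at each section: H = z + p/(rho*g) + V^2/(2g).
H1 = 44.3 + 89*1000/(1000*9.81) + 3.81^2/(2*9.81)
   = 44.3 + 9.072 + 0.7399
   = 54.112 m.
H2 = 2.4 + 396*1000/(1000*9.81) + 1.77^2/(2*9.81)
   = 2.4 + 40.367 + 0.1597
   = 42.927 m.
h_L = H1 - H2 = 54.112 - 42.927 = 11.186 m.

11.186


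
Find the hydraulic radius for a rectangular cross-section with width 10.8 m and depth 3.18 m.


For a rectangular section:
Flow area A = b * y = 10.8 * 3.18 = 34.34 m^2.
Wetted perimeter P = b + 2y = 10.8 + 2*3.18 = 17.16 m.
Hydraulic radius R = A/P = 34.34 / 17.16 = 2.0014 m.

2.0014


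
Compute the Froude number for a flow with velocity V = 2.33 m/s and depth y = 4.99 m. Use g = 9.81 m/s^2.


The Froude number is defined as Fr = V / sqrt(g*y).
g*y = 9.81 * 4.99 = 48.9519.
sqrt(g*y) = sqrt(48.9519) = 6.9966.
Fr = 2.33 / 6.9966 = 0.333.

0.333


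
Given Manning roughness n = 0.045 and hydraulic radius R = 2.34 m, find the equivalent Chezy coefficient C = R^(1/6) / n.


The Chezy coefficient relates to Manning's n through C = R^(1/6) / n.
R^(1/6) = 2.34^(1/6) = 1.152222.
C = 1.152222 / 0.045 = 25.6 m^(1/2)/s.

25.6


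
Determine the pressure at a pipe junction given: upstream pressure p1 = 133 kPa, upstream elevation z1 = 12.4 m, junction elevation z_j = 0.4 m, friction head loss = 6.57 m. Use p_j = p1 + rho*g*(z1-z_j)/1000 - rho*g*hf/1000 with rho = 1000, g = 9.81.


Junction pressure: p_j = p1 + rho*g*(z1 - z_j)/1000 - rho*g*hf/1000.
Elevation term = 1000*9.81*(12.4 - 0.4)/1000 = 117.72 kPa.
Friction term = 1000*9.81*6.57/1000 = 64.452 kPa.
p_j = 133 + 117.72 - 64.452 = 186.27 kPa.

186.27


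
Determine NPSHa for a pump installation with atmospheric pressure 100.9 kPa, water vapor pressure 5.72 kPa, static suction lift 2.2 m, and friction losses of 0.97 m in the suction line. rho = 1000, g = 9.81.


NPSHa = p_atm/(rho*g) - z_s - hf_s - p_vap/(rho*g).
p_atm/(rho*g) = 100.9*1000 / (1000*9.81) = 10.285 m.
p_vap/(rho*g) = 5.72*1000 / (1000*9.81) = 0.583 m.
NPSHa = 10.285 - 2.2 - 0.97 - 0.583
      = 6.53 m.

6.53


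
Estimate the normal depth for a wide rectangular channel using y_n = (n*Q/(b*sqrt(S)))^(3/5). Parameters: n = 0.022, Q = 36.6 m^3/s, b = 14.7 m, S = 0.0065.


We use the wide-channel approximation y_n = (n*Q/(b*sqrt(S)))^(3/5).
sqrt(S) = sqrt(0.0065) = 0.080623.
Numerator: n*Q = 0.022 * 36.6 = 0.8052.
Denominator: b*sqrt(S) = 14.7 * 0.080623 = 1.185158.
arg = 0.6794.
y_n = 0.6794^(3/5) = 0.793 m.

0.793


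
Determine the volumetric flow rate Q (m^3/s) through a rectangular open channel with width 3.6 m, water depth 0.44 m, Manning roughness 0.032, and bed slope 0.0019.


For a rectangular channel, the cross-sectional area A = b * y = 3.6 * 0.44 = 1.58 m^2.
The wetted perimeter P = b + 2y = 3.6 + 2*0.44 = 4.48 m.
Hydraulic radius R = A/P = 1.58/4.48 = 0.3536 m.
Velocity V = (1/n)*R^(2/3)*S^(1/2) = (1/0.032)*0.3536^(2/3)*0.0019^(1/2) = 0.6811 m/s.
Discharge Q = A * V = 1.58 * 0.6811 = 1.079 m^3/s.

1.079


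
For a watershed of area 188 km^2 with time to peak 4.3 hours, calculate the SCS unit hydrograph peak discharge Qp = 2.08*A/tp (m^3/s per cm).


SCS formula: Qp = 2.08 * A / tp.
Qp = 2.08 * 188 / 4.3
   = 391.04 / 4.3
   = 90.94 m^3/s per cm.

90.94


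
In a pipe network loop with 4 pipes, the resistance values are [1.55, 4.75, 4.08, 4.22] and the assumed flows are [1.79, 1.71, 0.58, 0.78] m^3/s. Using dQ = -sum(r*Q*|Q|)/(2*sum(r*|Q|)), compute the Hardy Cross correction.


Numerator terms (r*Q*|Q|): 1.55*1.79*|1.79| = 4.9664; 4.75*1.71*|1.71| = 13.8895; 4.08*0.58*|0.58| = 1.3725; 4.22*0.78*|0.78| = 2.5674.
Sum of numerator = 22.7958.
Denominator terms (r*|Q|): 1.55*|1.79| = 2.7745; 4.75*|1.71| = 8.1225; 4.08*|0.58| = 2.3664; 4.22*|0.78| = 3.2916.
2 * sum of denominator = 2 * 16.555 = 33.11.
dQ = -22.7958 / 33.11 = -0.6885 m^3/s.

-0.6885


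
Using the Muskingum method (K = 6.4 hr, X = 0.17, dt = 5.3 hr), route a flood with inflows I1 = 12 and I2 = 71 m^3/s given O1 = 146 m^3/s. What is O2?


Muskingum coefficients:
denom = 2*K*(1-X) + dt = 2*6.4*(1-0.17) + 5.3 = 15.924.
C0 = (dt - 2*K*X)/denom = (5.3 - 2*6.4*0.17)/15.924 = 0.1962.
C1 = (dt + 2*K*X)/denom = (5.3 + 2*6.4*0.17)/15.924 = 0.4695.
C2 = (2*K*(1-X) - dt)/denom = 0.3343.
O2 = C0*I2 + C1*I1 + C2*O1
   = 0.1962*71 + 0.4695*12 + 0.3343*146
   = 68.38 m^3/s.

68.38


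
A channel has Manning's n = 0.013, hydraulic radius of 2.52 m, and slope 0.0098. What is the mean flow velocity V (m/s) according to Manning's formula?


Manning's equation gives V = (1/n) * R^(2/3) * S^(1/2).
First, compute R^(2/3) = 2.52^(2/3) = 1.8518.
Next, S^(1/2) = 0.0098^(1/2) = 0.098995.
Then 1/n = 1/0.013 = 76.92.
V = 76.92 * 1.8518 * 0.098995 = 14.1017 m/s.

14.1017


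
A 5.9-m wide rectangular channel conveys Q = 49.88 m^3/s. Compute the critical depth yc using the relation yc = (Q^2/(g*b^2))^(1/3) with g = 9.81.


Using yc = (Q^2 / (g * b^2))^(1/3):
Q^2 = 49.88^2 = 2488.01.
g * b^2 = 9.81 * 5.9^2 = 9.81 * 34.81 = 341.49.
Q^2 / (g*b^2) = 2488.01 / 341.49 = 7.2857.
yc = 7.2857^(1/3) = 1.9386 m.

1.9386


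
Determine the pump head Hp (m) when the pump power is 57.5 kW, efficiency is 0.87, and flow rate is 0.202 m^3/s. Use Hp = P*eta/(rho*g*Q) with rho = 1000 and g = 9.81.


Pump head formula: Hp = P * eta / (rho * g * Q).
Numerator: P * eta = 57.5 * 1000 * 0.87 = 50025.0 W.
Denominator: rho * g * Q = 1000 * 9.81 * 0.202 = 1981.62.
Hp = 50025.0 / 1981.62 = 25.24 m.

25.24


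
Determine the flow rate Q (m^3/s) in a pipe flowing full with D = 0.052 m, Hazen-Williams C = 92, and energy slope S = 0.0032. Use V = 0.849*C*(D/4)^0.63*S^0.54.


For a full circular pipe, R = D/4 = 0.052/4 = 0.013 m.
V = 0.849 * 92 * 0.013^0.63 * 0.0032^0.54
  = 0.849 * 92 * 0.064831 * 0.044955
  = 0.2276 m/s.
Pipe area A = pi*D^2/4 = pi*0.052^2/4 = 0.0021 m^2.
Q = A * V = 0.0021 * 0.2276 = 0.0005 m^3/s.

0.0005


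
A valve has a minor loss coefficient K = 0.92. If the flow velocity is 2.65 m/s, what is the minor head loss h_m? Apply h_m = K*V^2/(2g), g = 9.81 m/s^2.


Minor loss formula: h_m = K * V^2/(2g).
V^2 = 2.65^2 = 7.0225.
V^2/(2g) = 7.0225 / 19.62 = 0.3579 m.
h_m = 0.92 * 0.3579 = 0.3293 m.

0.3293


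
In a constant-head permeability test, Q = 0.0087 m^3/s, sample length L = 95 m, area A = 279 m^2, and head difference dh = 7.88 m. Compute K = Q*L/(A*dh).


From K = Q*L / (A*dh):
Numerator: Q*L = 0.0087 * 95 = 0.8265.
Denominator: A*dh = 279 * 7.88 = 2198.52.
K = 0.8265 / 2198.52 = 0.000376 m/s.

0.000376


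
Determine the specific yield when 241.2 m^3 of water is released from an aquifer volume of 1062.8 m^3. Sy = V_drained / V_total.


Specific yield Sy = Volume drained / Total volume.
Sy = 241.2 / 1062.8
   = 0.2269.

0.2269


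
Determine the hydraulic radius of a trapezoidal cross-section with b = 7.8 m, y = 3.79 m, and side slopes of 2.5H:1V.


For a trapezoidal section with side slope z:
A = (b + z*y)*y = (7.8 + 2.5*3.79)*3.79 = 65.472 m^2.
P = b + 2*y*sqrt(1 + z^2) = 7.8 + 2*3.79*sqrt(1 + 2.5^2) = 28.21 m.
R = A/P = 65.472 / 28.21 = 2.3209 m.

2.3209


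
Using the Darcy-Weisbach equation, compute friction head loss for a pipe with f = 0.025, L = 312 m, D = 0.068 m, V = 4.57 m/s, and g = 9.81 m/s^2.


Darcy-Weisbach equation: h_f = f * (L/D) * V^2/(2g).
f * L/D = 0.025 * 312/0.068 = 114.7059.
V^2/(2g) = 4.57^2 / (2*9.81) = 20.8849 / 19.62 = 1.0645 m.
h_f = 114.7059 * 1.0645 = 122.101 m.

122.101


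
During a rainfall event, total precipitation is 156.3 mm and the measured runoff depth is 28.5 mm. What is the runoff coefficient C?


The runoff coefficient C = runoff depth / rainfall depth.
C = 28.5 / 156.3
  = 0.1823.

0.1823


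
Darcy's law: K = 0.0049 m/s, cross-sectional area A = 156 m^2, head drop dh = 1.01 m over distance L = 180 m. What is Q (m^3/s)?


Darcy's law: Q = K * A * i, where i = dh/L.
Hydraulic gradient i = 1.01 / 180 = 0.005611.
Q = 0.0049 * 156 * 0.005611
  = 0.0043 m^3/s.

0.0043


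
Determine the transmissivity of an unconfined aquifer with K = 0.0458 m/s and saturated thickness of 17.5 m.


Transmissivity is defined as T = K * h.
T = 0.0458 * 17.5
  = 0.8015 m^2/s.

0.8015


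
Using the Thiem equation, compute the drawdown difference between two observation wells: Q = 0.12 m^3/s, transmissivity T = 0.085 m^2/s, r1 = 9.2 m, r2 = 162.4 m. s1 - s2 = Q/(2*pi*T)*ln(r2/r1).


Thiem equation: s1 - s2 = Q/(2*pi*T) * ln(r2/r1).
ln(r2/r1) = ln(162.4/9.2) = 2.8709.
Q/(2*pi*T) = 0.12 / (2*pi*0.085) = 0.12 / 0.5341 = 0.2247.
s1 - s2 = 0.2247 * 2.8709 = 0.6451 m.

0.6451


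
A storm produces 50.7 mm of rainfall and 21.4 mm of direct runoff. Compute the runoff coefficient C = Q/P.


The runoff coefficient C = runoff depth / rainfall depth.
C = 21.4 / 50.7
  = 0.4221.

0.4221


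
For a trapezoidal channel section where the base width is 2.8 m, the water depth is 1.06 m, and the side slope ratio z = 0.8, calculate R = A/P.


For a trapezoidal section with side slope z:
A = (b + z*y)*y = (2.8 + 0.8*1.06)*1.06 = 3.867 m^2.
P = b + 2*y*sqrt(1 + z^2) = 2.8 + 2*1.06*sqrt(1 + 0.8^2) = 5.515 m.
R = A/P = 3.867 / 5.515 = 0.7012 m.

0.7012


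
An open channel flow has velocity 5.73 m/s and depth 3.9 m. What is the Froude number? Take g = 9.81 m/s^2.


The Froude number is defined as Fr = V / sqrt(g*y).
g*y = 9.81 * 3.9 = 38.259.
sqrt(g*y) = sqrt(38.259) = 6.1854.
Fr = 5.73 / 6.1854 = 0.9264.

0.9264


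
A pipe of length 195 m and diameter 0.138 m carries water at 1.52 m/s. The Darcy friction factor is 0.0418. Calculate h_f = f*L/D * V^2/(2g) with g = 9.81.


Darcy-Weisbach equation: h_f = f * (L/D) * V^2/(2g).
f * L/D = 0.0418 * 195/0.138 = 59.0652.
V^2/(2g) = 1.52^2 / (2*9.81) = 2.3104 / 19.62 = 0.1178 m.
h_f = 59.0652 * 0.1178 = 6.955 m.

6.955


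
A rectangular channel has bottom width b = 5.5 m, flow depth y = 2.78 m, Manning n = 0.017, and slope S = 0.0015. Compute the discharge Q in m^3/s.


For a rectangular channel, the cross-sectional area A = b * y = 5.5 * 2.78 = 15.29 m^2.
The wetted perimeter P = b + 2y = 5.5 + 2*2.78 = 11.06 m.
Hydraulic radius R = A/P = 15.29/11.06 = 1.3825 m.
Velocity V = (1/n)*R^(2/3)*S^(1/2) = (1/0.017)*1.3825^(2/3)*0.0015^(1/2) = 2.8273 m/s.
Discharge Q = A * V = 15.29 * 2.8273 = 43.229 m^3/s.

43.229


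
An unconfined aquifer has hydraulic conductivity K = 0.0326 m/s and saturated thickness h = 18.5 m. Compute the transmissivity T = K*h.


Transmissivity is defined as T = K * h.
T = 0.0326 * 18.5
  = 0.6031 m^2/s.

0.6031


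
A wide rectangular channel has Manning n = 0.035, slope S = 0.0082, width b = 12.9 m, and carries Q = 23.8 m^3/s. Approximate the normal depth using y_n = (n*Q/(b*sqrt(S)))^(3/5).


We use the wide-channel approximation y_n = (n*Q/(b*sqrt(S)))^(3/5).
sqrt(S) = sqrt(0.0082) = 0.090554.
Numerator: n*Q = 0.035 * 23.8 = 0.833.
Denominator: b*sqrt(S) = 12.9 * 0.090554 = 1.168147.
arg = 0.7131.
y_n = 0.7131^(3/5) = 0.8164 m.

0.8164


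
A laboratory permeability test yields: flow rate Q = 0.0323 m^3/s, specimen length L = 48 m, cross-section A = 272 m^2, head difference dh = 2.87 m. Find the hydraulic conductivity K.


From K = Q*L / (A*dh):
Numerator: Q*L = 0.0323 * 48 = 1.5504.
Denominator: A*dh = 272 * 2.87 = 780.64.
K = 1.5504 / 780.64 = 0.001986 m/s.

0.001986


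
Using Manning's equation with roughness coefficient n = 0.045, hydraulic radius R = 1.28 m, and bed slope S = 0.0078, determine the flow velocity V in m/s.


Manning's equation gives V = (1/n) * R^(2/3) * S^(1/2).
First, compute R^(2/3) = 1.28^(2/3) = 1.1789.
Next, S^(1/2) = 0.0078^(1/2) = 0.088318.
Then 1/n = 1/0.045 = 22.22.
V = 22.22 * 1.1789 * 0.088318 = 2.3137 m/s.

2.3137


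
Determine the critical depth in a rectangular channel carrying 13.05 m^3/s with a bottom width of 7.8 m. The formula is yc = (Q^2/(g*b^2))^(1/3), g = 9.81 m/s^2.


Using yc = (Q^2 / (g * b^2))^(1/3):
Q^2 = 13.05^2 = 170.3.
g * b^2 = 9.81 * 7.8^2 = 9.81 * 60.84 = 596.84.
Q^2 / (g*b^2) = 170.3 / 596.84 = 0.2853.
yc = 0.2853^(1/3) = 0.6583 m.

0.6583


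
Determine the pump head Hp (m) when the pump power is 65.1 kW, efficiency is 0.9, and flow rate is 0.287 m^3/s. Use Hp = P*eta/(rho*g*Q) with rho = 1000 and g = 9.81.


Pump head formula: Hp = P * eta / (rho * g * Q).
Numerator: P * eta = 65.1 * 1000 * 0.9 = 58590.0 W.
Denominator: rho * g * Q = 1000 * 9.81 * 0.287 = 2815.47.
Hp = 58590.0 / 2815.47 = 20.81 m.

20.81


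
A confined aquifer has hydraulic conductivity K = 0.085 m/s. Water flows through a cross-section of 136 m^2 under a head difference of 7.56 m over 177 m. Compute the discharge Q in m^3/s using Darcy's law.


Darcy's law: Q = K * A * i, where i = dh/L.
Hydraulic gradient i = 7.56 / 177 = 0.042712.
Q = 0.085 * 136 * 0.042712
  = 0.4937 m^3/s.

0.4937


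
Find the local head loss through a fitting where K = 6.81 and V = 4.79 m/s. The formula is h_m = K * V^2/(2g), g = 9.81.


Minor loss formula: h_m = K * V^2/(2g).
V^2 = 4.79^2 = 22.9441.
V^2/(2g) = 22.9441 / 19.62 = 1.1694 m.
h_m = 6.81 * 1.1694 = 7.9638 m.

7.9638


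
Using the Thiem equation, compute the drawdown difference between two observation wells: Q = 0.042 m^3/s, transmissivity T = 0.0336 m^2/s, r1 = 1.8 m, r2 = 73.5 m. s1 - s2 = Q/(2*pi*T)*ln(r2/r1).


Thiem equation: s1 - s2 = Q/(2*pi*T) * ln(r2/r1).
ln(r2/r1) = ln(73.5/1.8) = 3.7095.
Q/(2*pi*T) = 0.042 / (2*pi*0.0336) = 0.042 / 0.2111 = 0.1989.
s1 - s2 = 0.1989 * 3.7095 = 0.738 m.

0.738


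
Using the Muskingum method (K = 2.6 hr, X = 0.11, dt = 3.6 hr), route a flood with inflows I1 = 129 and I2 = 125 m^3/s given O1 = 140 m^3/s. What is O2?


Muskingum coefficients:
denom = 2*K*(1-X) + dt = 2*2.6*(1-0.11) + 3.6 = 8.228.
C0 = (dt - 2*K*X)/denom = (3.6 - 2*2.6*0.11)/8.228 = 0.368.
C1 = (dt + 2*K*X)/denom = (3.6 + 2*2.6*0.11)/8.228 = 0.507.
C2 = (2*K*(1-X) - dt)/denom = 0.1249.
O2 = C0*I2 + C1*I1 + C2*O1
   = 0.368*125 + 0.507*129 + 0.1249*140
   = 128.9 m^3/s.

128.9


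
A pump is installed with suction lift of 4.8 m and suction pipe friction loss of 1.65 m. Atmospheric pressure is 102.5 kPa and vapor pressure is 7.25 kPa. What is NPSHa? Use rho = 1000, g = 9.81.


NPSHa = p_atm/(rho*g) - z_s - hf_s - p_vap/(rho*g).
p_atm/(rho*g) = 102.5*1000 / (1000*9.81) = 10.449 m.
p_vap/(rho*g) = 7.25*1000 / (1000*9.81) = 0.739 m.
NPSHa = 10.449 - 4.8 - 1.65 - 0.739
      = 3.26 m.

3.26


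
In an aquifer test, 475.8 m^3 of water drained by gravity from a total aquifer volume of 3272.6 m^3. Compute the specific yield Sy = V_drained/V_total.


Specific yield Sy = Volume drained / Total volume.
Sy = 475.8 / 3272.6
   = 0.1454.

0.1454


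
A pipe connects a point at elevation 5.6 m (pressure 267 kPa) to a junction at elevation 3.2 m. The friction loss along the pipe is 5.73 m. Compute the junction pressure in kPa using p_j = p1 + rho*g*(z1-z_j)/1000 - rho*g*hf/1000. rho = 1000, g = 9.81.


Junction pressure: p_j = p1 + rho*g*(z1 - z_j)/1000 - rho*g*hf/1000.
Elevation term = 1000*9.81*(5.6 - 3.2)/1000 = 23.544 kPa.
Friction term = 1000*9.81*5.73/1000 = 56.211 kPa.
p_j = 267 + 23.544 - 56.211 = 234.33 kPa.

234.33


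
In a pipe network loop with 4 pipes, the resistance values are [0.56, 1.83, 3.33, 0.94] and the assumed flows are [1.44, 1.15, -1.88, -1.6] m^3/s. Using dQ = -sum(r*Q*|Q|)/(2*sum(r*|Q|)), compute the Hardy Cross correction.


Numerator terms (r*Q*|Q|): 0.56*1.44*|1.44| = 1.1612; 1.83*1.15*|1.15| = 2.4202; 3.33*-1.88*|-1.88| = -11.7696; 0.94*-1.6*|-1.6| = -2.4064.
Sum of numerator = -10.5946.
Denominator terms (r*|Q|): 0.56*|1.44| = 0.8064; 1.83*|1.15| = 2.1045; 3.33*|-1.88| = 6.2604; 0.94*|-1.6| = 1.504.
2 * sum of denominator = 2 * 10.6753 = 21.3506.
dQ = --10.5946 / 21.3506 = 0.4962 m^3/s.

0.4962


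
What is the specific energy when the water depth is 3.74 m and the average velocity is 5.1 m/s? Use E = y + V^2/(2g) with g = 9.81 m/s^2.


Specific energy E = y + V^2/(2g).
Velocity head = V^2/(2g) = 5.1^2 / (2*9.81) = 26.01 / 19.62 = 1.3257 m.
E = 3.74 + 1.3257 = 5.0657 m.

5.0657


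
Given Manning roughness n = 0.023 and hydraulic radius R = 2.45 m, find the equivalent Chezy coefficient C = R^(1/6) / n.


The Chezy coefficient relates to Manning's n through C = R^(1/6) / n.
R^(1/6) = 2.45^(1/6) = 1.161077.
C = 1.161077 / 0.023 = 50.48 m^(1/2)/s.

50.48


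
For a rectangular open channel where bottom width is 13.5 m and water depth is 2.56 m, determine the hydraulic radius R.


For a rectangular section:
Flow area A = b * y = 13.5 * 2.56 = 34.56 m^2.
Wetted perimeter P = b + 2y = 13.5 + 2*2.56 = 18.62 m.
Hydraulic radius R = A/P = 34.56 / 18.62 = 1.8561 m.

1.8561


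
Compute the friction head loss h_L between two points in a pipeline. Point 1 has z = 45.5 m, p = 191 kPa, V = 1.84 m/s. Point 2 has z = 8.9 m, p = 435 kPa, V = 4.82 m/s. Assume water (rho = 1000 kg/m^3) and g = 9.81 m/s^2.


Total head at each section: H = z + p/(rho*g) + V^2/(2g).
H1 = 45.5 + 191*1000/(1000*9.81) + 1.84^2/(2*9.81)
   = 45.5 + 19.47 + 0.1726
   = 65.142 m.
H2 = 8.9 + 435*1000/(1000*9.81) + 4.82^2/(2*9.81)
   = 8.9 + 44.343 + 1.1841
   = 54.427 m.
h_L = H1 - H2 = 65.142 - 54.427 = 10.716 m.

10.716


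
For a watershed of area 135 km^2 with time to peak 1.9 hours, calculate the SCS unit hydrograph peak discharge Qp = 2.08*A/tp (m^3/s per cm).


SCS formula: Qp = 2.08 * A / tp.
Qp = 2.08 * 135 / 1.9
   = 280.8 / 1.9
   = 147.79 m^3/s per cm.

147.79


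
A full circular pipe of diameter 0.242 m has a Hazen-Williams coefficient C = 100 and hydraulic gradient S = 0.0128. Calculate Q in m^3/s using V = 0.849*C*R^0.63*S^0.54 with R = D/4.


For a full circular pipe, R = D/4 = 0.242/4 = 0.0605 m.
V = 0.849 * 100 * 0.0605^0.63 * 0.0128^0.54
  = 0.849 * 100 * 0.170807 * 0.095037
  = 1.3782 m/s.
Pipe area A = pi*D^2/4 = pi*0.242^2/4 = 0.046 m^2.
Q = A * V = 0.046 * 1.3782 = 0.0634 m^3/s.

0.0634


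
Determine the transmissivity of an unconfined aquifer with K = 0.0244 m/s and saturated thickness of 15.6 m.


Transmissivity is defined as T = K * h.
T = 0.0244 * 15.6
  = 0.3806 m^2/s.

0.3806


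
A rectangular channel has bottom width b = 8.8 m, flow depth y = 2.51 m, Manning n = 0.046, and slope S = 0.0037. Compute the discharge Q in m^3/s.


For a rectangular channel, the cross-sectional area A = b * y = 8.8 * 2.51 = 22.09 m^2.
The wetted perimeter P = b + 2y = 8.8 + 2*2.51 = 13.82 m.
Hydraulic radius R = A/P = 22.09/13.82 = 1.5983 m.
Velocity V = (1/n)*R^(2/3)*S^(1/2) = (1/0.046)*1.5983^(2/3)*0.0037^(1/2) = 1.8076 m/s.
Discharge Q = A * V = 22.09 * 1.8076 = 39.927 m^3/s.

39.927


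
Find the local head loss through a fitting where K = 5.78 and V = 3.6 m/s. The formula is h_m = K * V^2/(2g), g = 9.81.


Minor loss formula: h_m = K * V^2/(2g).
V^2 = 3.6^2 = 12.96.
V^2/(2g) = 12.96 / 19.62 = 0.6606 m.
h_m = 5.78 * 0.6606 = 3.818 m.

3.818


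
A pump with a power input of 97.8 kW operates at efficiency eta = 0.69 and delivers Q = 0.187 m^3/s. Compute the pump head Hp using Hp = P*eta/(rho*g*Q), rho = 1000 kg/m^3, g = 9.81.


Pump head formula: Hp = P * eta / (rho * g * Q).
Numerator: P * eta = 97.8 * 1000 * 0.69 = 67482.0 W.
Denominator: rho * g * Q = 1000 * 9.81 * 0.187 = 1834.47.
Hp = 67482.0 / 1834.47 = 36.79 m.

36.79


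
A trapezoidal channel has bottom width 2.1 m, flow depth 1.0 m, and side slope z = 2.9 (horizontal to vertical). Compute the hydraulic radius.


For a trapezoidal section with side slope z:
A = (b + z*y)*y = (2.1 + 2.9*1.0)*1.0 = 5.0 m^2.
P = b + 2*y*sqrt(1 + z^2) = 2.1 + 2*1.0*sqrt(1 + 2.9^2) = 8.235 m.
R = A/P = 5.0 / 8.235 = 0.6072 m.

0.6072


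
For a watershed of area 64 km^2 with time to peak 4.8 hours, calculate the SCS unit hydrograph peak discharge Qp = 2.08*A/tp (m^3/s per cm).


SCS formula: Qp = 2.08 * A / tp.
Qp = 2.08 * 64 / 4.8
   = 133.12 / 4.8
   = 27.73 m^3/s per cm.

27.73
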